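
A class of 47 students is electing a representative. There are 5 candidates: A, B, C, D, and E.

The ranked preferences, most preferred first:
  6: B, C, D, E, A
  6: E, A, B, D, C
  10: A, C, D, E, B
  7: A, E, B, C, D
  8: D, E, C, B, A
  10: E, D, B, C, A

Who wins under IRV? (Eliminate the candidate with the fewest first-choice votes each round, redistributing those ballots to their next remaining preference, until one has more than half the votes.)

Round 1: A 17, B 6, C 0, D 8, E 16. C eliminated.
Round 2: A 17, B 6, D 8, E 16. B eliminated.
Round 3: A 17, D 14, E 16. D eliminated.
Round 4: A 17, E 30. E has a majority (≥24).

E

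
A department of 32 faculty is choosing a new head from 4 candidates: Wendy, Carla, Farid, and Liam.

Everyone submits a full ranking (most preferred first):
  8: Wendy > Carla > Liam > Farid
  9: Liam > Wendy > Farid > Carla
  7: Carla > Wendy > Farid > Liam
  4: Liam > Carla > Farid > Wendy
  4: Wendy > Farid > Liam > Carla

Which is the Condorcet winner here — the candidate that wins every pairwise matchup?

Wendy

Wendy vs Carla: 21–11
Wendy vs Farid: 28–4
Wendy vs Liam: 19–13
Wendy beats every other candidate.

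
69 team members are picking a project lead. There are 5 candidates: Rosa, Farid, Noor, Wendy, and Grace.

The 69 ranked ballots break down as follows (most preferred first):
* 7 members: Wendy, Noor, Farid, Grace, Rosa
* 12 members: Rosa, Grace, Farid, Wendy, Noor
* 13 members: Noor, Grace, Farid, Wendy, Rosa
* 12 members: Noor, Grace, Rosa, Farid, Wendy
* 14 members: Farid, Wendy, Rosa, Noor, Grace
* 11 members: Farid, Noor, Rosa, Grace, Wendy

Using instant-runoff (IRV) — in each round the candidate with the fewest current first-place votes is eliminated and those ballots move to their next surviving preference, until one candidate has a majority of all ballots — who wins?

Round 1: Rosa 12, Farid 25, Noor 25, Wendy 7, Grace 0. Grace eliminated.
Round 2: Rosa 12, Farid 25, Noor 25, Wendy 7. Wendy eliminated.
Round 3: Rosa 12, Farid 25, Noor 32. Rosa eliminated.
Round 4: Farid 37, Noor 32. Farid has a majority (≥35).

Farid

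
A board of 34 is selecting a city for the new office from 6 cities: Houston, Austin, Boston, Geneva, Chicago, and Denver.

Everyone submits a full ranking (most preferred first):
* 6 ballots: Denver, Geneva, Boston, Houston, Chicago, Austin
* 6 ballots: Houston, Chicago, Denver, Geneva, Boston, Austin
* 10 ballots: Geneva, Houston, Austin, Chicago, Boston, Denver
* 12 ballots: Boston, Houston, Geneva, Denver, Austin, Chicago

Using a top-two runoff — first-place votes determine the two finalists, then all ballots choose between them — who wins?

Round 1 first-place votes: Houston 6, Austin 0, Boston 12, Geneva 10, Chicago 0, Denver 6. Boston and Geneva advance.
Runoff: Boston is ranked above Geneva on 12 ballots, Geneva above Boston on 22.

Geneva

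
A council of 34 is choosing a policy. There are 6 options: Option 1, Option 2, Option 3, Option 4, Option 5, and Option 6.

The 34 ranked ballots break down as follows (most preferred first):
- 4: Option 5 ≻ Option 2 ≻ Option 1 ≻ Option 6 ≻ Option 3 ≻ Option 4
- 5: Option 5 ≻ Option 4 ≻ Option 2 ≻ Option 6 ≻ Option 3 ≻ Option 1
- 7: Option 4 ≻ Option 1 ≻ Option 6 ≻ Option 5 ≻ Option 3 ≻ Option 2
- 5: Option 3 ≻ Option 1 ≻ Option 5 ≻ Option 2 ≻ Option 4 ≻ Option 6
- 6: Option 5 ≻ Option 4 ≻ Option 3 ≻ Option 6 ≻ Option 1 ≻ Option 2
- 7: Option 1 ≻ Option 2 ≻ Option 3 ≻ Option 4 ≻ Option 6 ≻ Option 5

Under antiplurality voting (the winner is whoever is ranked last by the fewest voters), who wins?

Last-place votes: Option 1 5, Option 2 13, Option 3 0, Option 4 4, Option 5 7, Option 6 5.

Option 3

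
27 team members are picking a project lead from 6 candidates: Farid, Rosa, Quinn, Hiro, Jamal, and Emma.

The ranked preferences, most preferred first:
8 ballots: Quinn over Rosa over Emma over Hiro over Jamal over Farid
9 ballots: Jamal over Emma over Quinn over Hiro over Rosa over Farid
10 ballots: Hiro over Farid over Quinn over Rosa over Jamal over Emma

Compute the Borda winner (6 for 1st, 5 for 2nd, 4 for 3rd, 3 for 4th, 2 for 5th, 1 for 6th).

Quinn

Farid: 8×1 + 9×1 + 10×5 = 67
Rosa: 8×5 + 9×2 + 10×3 = 88
Quinn: 8×6 + 9×4 + 10×4 = 124
Hiro: 8×3 + 9×3 + 10×6 = 111
Jamal: 8×2 + 9×6 + 10×2 = 90
Emma: 8×4 + 9×5 + 10×1 = 87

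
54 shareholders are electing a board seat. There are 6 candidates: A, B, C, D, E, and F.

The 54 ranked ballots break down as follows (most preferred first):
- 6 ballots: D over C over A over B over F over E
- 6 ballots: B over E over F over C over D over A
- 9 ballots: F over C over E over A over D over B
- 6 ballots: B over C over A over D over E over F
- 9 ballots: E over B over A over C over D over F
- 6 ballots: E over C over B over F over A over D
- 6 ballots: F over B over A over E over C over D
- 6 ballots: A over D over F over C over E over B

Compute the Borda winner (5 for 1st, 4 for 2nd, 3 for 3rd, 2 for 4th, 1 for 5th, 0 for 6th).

A: 6×3 + 6×0 + 9×2 + 6×3 + 9×3 + 6×1 + 6×3 + 6×5 = 135
B: 6×2 + 6×5 + 9×0 + 6×5 + 9×4 + 6×3 + 6×4 + 6×0 = 150
C: 6×4 + 6×2 + 9×4 + 6×4 + 9×2 + 6×4 + 6×1 + 6×2 = 156
D: 6×5 + 6×1 + 9×1 + 6×2 + 9×1 + 6×0 + 6×0 + 6×4 = 90
E: 6×0 + 6×4 + 9×3 + 6×1 + 9×5 + 6×5 + 6×2 + 6×1 = 150
F: 6×1 + 6×3 + 9×5 + 6×0 + 9×0 + 6×2 + 6×5 + 6×3 = 129

C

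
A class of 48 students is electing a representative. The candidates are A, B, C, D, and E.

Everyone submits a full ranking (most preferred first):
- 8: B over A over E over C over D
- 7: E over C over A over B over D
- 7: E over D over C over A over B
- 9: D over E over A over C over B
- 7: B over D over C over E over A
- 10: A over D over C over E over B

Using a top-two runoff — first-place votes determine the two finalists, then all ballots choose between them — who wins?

Round 1 first-place votes: A 10, B 15, C 0, D 9, E 14. B and E advance.
Runoff: B is ranked above E on 15 ballots, E above B on 33.

E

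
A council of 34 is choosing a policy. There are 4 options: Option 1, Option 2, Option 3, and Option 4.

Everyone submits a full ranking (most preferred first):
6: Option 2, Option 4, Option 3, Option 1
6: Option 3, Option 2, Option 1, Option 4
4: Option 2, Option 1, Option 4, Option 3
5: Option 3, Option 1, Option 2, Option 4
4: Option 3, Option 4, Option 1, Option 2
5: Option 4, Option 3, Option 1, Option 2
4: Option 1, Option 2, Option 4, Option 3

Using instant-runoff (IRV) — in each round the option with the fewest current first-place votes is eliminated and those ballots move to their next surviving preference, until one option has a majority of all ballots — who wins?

Option 3

Round 1: Option 1 4, Option 2 10, Option 3 15, Option 4 5. Option 1 eliminated.
Round 2: Option 2 14, Option 3 15, Option 4 5. Option 4 eliminated.
Round 3: Option 2 14, Option 3 20. Option 3 has a majority (≥18).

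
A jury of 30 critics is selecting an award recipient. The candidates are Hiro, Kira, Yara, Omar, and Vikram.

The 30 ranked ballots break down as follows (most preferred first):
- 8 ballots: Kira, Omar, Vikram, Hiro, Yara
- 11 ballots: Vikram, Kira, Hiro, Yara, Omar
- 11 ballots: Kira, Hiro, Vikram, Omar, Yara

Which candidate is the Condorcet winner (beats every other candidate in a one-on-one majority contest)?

Kira

Kira vs Hiro: 30–0
Kira vs Yara: 30–0
Kira vs Omar: 30–0
Kira vs Vikram: 19–11
Kira beats every other candidate.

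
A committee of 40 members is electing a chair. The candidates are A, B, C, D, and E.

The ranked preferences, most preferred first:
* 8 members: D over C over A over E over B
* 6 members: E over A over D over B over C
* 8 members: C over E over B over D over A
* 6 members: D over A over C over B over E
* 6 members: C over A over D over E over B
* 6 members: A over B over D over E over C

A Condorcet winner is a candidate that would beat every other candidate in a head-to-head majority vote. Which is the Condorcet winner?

D vs A: 22–18
D vs B: 26–14
D vs C: 26–14
D vs E: 26–14
D beats every other candidate.

D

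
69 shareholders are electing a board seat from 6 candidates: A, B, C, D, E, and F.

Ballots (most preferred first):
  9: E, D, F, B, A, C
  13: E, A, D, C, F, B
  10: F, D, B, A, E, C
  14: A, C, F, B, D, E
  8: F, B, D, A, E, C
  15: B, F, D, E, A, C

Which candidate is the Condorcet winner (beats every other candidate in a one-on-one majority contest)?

F

F vs A: 42–27
F vs B: 54–15
F vs C: 42–27
F vs D: 47–22
F vs E: 47–22
F beats every other candidate.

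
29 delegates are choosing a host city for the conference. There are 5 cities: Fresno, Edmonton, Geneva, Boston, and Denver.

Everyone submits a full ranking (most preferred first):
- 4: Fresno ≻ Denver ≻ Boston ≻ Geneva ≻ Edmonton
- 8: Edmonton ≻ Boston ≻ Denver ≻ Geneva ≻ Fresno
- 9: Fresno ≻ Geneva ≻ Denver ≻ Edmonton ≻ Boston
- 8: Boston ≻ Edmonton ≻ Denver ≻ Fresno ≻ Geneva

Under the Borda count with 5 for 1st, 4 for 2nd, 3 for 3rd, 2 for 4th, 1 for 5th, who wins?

Fresno: 4×5 + 8×1 + 9×5 + 8×2 = 89
Edmonton: 4×1 + 8×5 + 9×2 + 8×4 = 94
Geneva: 4×2 + 8×2 + 9×4 + 8×1 = 68
Boston: 4×3 + 8×4 + 9×1 + 8×5 = 93
Denver: 4×4 + 8×3 + 9×3 + 8×3 = 91

Edmonton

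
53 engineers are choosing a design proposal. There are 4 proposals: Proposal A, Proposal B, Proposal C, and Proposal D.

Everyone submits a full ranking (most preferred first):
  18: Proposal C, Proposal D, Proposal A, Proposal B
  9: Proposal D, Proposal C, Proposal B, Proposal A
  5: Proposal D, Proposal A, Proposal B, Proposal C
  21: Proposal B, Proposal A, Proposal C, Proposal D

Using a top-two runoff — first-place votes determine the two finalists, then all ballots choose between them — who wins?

Round 1 first-place votes: Proposal A 0, Proposal B 21, Proposal C 18, Proposal D 14. Proposal B and Proposal C advance.
Runoff: Proposal B is ranked above Proposal C on 26 ballots, Proposal C above Proposal B on 27.

Proposal C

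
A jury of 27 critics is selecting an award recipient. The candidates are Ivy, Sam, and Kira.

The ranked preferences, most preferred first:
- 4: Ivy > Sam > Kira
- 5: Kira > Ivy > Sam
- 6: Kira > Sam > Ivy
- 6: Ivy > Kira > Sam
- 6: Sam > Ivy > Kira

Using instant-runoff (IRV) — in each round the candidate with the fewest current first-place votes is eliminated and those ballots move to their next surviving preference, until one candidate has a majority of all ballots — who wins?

Ivy

Round 1: Ivy 10, Sam 6, Kira 11. Sam eliminated.
Round 2: Ivy 16, Kira 11. Ivy has a majority (≥14).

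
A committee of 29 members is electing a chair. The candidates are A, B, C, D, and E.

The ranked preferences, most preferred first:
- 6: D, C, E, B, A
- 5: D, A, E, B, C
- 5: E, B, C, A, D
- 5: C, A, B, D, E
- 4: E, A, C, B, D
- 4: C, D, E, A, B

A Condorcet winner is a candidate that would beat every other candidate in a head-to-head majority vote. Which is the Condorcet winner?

C

C vs A: 20–9
C vs B: 19–10
C vs D: 18–11
C vs E: 15–14
C beats every other candidate.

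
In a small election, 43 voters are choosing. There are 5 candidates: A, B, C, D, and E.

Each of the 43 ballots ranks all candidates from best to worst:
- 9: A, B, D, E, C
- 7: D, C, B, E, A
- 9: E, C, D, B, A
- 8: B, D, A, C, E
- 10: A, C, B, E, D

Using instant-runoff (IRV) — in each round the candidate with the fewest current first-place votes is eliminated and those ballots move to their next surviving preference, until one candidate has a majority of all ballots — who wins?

Round 1: A 19, B 8, C 0, D 7, E 9. C eliminated.
Round 2: A 19, B 8, D 7, E 9. D eliminated.
Round 3: A 19, B 15, E 9. E eliminated.
Round 4: A 19, B 24. B has a majority (≥22).

B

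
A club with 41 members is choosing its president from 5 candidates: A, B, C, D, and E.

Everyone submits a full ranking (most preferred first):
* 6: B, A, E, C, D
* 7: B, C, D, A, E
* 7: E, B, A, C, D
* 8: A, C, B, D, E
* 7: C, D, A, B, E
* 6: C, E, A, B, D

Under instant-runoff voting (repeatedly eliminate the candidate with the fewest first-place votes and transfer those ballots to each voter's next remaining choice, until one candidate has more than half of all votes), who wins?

Round 1: A 8, B 13, C 13, D 0, E 7. D eliminated.
Round 2: A 8, B 13, C 13, E 7. E eliminated.
Round 3: A 8, B 20, C 13. A eliminated.
Round 4: B 20, C 21. C has a majority (≥21).

C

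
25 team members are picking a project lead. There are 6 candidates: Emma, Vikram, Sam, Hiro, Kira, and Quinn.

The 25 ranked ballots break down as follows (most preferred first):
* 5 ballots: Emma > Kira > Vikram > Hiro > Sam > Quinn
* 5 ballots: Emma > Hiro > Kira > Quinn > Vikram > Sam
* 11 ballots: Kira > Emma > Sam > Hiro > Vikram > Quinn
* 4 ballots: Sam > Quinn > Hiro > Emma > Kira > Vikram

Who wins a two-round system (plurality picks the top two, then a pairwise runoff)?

Round 1 first-place votes: Emma 10, Vikram 0, Sam 4, Hiro 0, Kira 11, Quinn 0. Kira and Emma advance.
Runoff: Kira is ranked above Emma on 11 ballots, Emma above Kira on 14.

Emma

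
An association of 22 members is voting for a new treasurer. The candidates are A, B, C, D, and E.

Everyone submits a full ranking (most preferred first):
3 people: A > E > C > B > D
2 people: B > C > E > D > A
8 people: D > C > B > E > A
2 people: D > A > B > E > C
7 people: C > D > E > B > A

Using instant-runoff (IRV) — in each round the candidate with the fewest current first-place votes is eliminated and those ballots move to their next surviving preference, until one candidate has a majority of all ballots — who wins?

Round 1: A 3, B 2, C 7, D 10, E 0. E eliminated.
Round 2: A 3, B 2, C 7, D 10. B eliminated.
Round 3: A 3, C 9, D 10. A eliminated.
Round 4: C 12, D 10. C has a majority (≥12).

C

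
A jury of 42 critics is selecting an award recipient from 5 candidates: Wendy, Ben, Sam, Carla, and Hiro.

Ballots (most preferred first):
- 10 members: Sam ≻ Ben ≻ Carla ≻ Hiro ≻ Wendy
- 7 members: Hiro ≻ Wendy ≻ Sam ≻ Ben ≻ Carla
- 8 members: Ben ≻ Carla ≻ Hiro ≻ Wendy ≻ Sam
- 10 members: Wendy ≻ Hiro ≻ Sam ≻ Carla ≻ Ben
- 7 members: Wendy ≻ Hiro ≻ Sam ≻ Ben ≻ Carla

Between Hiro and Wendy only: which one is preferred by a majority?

Hiro is ranked above Wendy on 25 ballots; Wendy above Hiro on 17.

Hiro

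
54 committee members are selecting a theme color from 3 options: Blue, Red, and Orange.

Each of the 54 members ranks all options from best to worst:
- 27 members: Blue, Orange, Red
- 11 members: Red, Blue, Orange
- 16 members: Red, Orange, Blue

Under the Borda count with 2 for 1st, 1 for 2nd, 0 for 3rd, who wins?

Blue

Blue: 27×2 + 11×1 + 16×0 = 65
Red: 27×0 + 11×2 + 16×2 = 54
Orange: 27×1 + 11×0 + 16×1 = 43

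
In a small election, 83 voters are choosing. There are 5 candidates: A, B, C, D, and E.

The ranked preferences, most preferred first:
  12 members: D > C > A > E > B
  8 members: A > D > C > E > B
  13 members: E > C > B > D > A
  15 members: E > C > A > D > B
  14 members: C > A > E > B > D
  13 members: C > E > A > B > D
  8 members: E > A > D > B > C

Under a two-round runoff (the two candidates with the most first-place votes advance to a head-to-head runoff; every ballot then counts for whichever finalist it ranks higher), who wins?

C

Round 1 first-place votes: A 8, B 0, C 27, D 12, E 36. E and C advance.
Runoff: E is ranked above C on 36 ballots, C above E on 47.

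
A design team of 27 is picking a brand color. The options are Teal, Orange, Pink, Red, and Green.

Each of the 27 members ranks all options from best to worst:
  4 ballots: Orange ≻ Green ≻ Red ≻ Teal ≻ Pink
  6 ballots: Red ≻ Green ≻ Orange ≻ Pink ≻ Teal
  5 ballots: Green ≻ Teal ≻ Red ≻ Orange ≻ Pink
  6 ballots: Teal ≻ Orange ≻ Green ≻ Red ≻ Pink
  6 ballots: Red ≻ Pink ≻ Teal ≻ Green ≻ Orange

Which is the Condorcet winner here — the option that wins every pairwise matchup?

Green

Green vs Teal: 15–12
Green vs Orange: 17–10
Green vs Pink: 21–6
Green vs Red: 15–12
Green beats every other option.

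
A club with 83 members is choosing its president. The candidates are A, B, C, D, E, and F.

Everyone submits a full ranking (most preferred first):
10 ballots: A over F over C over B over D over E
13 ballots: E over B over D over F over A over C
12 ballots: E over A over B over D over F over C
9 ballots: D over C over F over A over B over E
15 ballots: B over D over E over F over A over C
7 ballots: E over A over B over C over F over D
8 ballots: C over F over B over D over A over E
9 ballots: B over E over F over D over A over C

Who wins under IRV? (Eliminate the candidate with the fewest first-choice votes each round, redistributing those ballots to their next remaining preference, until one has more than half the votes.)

B

Round 1: A 10, B 24, C 8, D 9, E 32, F 0. F eliminated.
Round 2: A 10, B 24, C 8, D 9, E 32. C eliminated.
Round 3: A 10, B 32, D 9, E 32. D eliminated.
Round 4: A 19, B 32, E 32. A eliminated.
Round 5: B 51, E 32. B has a majority (≥42).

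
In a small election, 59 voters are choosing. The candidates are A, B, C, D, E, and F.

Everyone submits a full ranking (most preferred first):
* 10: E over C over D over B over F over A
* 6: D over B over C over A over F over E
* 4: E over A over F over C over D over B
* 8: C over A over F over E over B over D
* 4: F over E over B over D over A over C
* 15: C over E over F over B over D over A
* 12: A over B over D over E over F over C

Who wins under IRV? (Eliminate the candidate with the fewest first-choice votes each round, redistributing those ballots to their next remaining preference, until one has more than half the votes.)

E

Round 1: A 12, B 0, C 23, D 6, E 14, F 4. B eliminated.
Round 2: A 12, C 23, D 6, E 14, F 4. F eliminated.
Round 3: A 12, C 23, D 6, E 18. D eliminated.
Round 4: A 12, C 29, E 18. A eliminated.
Round 5: C 29, E 30. E has a majority (≥30).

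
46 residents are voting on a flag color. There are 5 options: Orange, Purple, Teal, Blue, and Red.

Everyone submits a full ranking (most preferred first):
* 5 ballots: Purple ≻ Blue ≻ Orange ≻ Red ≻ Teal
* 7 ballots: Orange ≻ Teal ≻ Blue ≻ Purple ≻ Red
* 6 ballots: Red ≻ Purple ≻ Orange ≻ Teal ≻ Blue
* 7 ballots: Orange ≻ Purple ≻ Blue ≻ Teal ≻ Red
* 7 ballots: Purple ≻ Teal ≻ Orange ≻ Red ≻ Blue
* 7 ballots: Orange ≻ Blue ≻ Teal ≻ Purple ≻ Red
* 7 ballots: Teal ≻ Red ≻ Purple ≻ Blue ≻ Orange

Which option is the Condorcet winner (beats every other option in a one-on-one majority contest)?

Purple

Purple vs Orange: 25–21
Purple vs Teal: 25–21
Purple vs Blue: 32–14
Purple vs Red: 33–13
Purple beats every other option.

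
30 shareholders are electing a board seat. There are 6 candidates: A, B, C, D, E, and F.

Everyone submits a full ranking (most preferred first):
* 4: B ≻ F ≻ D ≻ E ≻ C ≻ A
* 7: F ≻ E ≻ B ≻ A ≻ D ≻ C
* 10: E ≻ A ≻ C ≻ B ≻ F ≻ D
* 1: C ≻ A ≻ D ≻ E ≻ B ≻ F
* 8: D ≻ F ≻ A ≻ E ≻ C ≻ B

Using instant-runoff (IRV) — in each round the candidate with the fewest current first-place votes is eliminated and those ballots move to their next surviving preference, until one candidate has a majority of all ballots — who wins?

Round 1: A 0, B 4, C 1, D 8, E 10, F 7. A eliminated.
Round 2: B 4, C 1, D 8, E 10, F 7. C eliminated.
Round 3: B 4, D 9, E 10, F 7. B eliminated.
Round 4: D 9, E 10, F 11. D eliminated.
Round 5: E 11, F 19. F has a majority (≥16).

F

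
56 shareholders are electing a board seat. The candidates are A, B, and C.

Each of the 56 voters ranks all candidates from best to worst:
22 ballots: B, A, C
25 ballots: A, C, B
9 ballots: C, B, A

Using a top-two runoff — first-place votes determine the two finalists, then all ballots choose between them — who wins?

Round 1 first-place votes: A 25, B 22, C 9. A and B advance.
Runoff: A is ranked above B on 25 ballots, B above A on 31.

B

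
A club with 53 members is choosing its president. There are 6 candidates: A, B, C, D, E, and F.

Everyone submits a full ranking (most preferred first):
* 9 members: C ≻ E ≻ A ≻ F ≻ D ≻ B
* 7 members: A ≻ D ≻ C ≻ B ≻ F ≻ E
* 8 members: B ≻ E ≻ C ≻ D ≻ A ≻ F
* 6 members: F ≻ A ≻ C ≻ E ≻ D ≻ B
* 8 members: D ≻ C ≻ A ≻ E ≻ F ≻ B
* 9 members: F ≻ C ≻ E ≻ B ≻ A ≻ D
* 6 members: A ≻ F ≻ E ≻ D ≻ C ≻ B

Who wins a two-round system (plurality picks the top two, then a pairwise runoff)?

Round 1 first-place votes: A 13, B 8, C 9, D 8, E 0, F 15. F and A advance.
Runoff: F is ranked above A on 15 ballots, A above F on 38.

A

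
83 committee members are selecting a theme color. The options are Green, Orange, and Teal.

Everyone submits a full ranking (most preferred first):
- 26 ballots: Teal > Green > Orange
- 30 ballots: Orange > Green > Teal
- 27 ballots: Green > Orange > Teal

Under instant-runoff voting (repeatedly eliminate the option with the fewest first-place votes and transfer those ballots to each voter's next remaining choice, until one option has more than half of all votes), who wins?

Round 1: Green 27, Orange 30, Teal 26. Teal eliminated.
Round 2: Green 53, Orange 30. Green has a majority (≥42).

Green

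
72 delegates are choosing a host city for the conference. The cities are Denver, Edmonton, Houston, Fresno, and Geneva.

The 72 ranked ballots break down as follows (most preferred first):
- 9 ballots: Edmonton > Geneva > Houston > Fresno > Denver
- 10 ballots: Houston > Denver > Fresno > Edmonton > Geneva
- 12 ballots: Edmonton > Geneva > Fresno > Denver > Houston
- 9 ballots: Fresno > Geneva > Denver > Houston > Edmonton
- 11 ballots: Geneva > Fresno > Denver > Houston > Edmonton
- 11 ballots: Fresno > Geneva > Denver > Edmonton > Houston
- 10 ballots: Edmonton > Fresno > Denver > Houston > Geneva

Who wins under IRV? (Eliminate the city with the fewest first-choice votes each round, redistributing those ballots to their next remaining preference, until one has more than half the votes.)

Round 1: Denver 0, Edmonton 31, Houston 10, Fresno 20, Geneva 11. Denver eliminated.
Round 2: Edmonton 31, Houston 10, Fresno 20, Geneva 11. Houston eliminated.
Round 3: Edmonton 31, Fresno 30, Geneva 11. Geneva eliminated.
Round 4: Edmonton 31, Fresno 41. Fresno has a majority (≥37).

Fresno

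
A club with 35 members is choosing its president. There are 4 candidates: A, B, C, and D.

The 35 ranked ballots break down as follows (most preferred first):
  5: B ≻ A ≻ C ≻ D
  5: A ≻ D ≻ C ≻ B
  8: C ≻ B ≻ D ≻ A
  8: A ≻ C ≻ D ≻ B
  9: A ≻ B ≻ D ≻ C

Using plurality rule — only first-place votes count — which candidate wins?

First-place votes: A 22, B 5, C 8, D 0.

A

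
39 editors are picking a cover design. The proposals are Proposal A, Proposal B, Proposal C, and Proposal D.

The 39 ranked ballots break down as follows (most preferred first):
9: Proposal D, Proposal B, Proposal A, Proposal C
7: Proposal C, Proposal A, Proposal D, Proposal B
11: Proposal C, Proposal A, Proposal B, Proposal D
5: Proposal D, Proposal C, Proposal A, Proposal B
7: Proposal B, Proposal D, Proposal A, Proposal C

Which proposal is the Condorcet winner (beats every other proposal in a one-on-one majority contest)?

Proposal D

Proposal D vs Proposal A: 21–18
Proposal D vs Proposal B: 21–18
Proposal D vs Proposal C: 21–18
Proposal D beats every other proposal.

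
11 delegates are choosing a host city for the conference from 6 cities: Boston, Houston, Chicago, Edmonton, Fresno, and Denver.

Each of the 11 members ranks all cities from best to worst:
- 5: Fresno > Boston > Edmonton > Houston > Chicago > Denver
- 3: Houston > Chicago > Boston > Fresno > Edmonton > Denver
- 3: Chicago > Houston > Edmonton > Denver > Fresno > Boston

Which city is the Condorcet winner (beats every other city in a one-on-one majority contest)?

Houston vs Boston: 6–5
Houston vs Chicago: 8–3
Houston vs Edmonton: 6–5
Houston vs Fresno: 6–5
Houston vs Denver: 11–0
Houston beats every other city.

Houston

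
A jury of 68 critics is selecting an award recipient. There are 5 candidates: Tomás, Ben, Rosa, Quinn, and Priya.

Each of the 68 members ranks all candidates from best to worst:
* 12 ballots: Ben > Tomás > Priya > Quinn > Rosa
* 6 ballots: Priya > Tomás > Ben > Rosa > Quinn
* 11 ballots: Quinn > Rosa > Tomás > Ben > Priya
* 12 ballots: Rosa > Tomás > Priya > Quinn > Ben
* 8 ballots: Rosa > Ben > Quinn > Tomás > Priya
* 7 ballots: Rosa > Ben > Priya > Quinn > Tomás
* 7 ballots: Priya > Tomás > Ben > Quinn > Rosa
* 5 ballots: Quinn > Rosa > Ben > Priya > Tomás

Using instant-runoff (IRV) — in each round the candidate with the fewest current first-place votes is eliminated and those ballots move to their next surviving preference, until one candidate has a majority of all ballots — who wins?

Rosa

Round 1: Tomás 0, Ben 12, Rosa 27, Quinn 16, Priya 13. Tomás eliminated.
Round 2: Ben 12, Rosa 27, Quinn 16, Priya 13. Ben eliminated.
Round 3: Rosa 27, Quinn 16, Priya 25. Quinn eliminated.
Round 4: Rosa 43, Priya 25. Rosa has a majority (≥35).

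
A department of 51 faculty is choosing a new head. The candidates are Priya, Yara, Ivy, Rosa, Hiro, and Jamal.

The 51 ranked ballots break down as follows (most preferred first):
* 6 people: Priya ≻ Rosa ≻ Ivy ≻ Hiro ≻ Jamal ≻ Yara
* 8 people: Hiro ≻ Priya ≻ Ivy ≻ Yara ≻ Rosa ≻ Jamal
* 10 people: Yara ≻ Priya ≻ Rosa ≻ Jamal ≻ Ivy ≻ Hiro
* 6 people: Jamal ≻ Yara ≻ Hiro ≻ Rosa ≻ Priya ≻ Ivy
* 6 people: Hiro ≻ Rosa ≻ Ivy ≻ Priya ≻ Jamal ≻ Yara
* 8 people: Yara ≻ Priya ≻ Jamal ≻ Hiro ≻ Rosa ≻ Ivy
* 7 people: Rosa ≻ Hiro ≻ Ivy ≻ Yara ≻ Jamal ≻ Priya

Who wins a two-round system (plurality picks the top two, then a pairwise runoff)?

Hiro

Round 1 first-place votes: Priya 6, Yara 18, Ivy 0, Rosa 7, Hiro 14, Jamal 6. Yara and Hiro advance.
Runoff: Yara is ranked above Hiro on 24 ballots, Hiro above Yara on 27.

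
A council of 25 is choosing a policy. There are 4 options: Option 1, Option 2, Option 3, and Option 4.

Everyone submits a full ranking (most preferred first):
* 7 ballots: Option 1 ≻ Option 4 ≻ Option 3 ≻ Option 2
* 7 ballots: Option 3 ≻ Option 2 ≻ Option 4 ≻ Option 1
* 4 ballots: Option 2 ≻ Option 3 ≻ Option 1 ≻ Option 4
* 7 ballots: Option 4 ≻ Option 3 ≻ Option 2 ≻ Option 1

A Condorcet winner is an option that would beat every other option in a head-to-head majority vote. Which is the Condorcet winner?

Option 4

Option 4 vs Option 1: 14–11
Option 4 vs Option 2: 14–11
Option 4 vs Option 3: 14–11
Option 4 beats every other option.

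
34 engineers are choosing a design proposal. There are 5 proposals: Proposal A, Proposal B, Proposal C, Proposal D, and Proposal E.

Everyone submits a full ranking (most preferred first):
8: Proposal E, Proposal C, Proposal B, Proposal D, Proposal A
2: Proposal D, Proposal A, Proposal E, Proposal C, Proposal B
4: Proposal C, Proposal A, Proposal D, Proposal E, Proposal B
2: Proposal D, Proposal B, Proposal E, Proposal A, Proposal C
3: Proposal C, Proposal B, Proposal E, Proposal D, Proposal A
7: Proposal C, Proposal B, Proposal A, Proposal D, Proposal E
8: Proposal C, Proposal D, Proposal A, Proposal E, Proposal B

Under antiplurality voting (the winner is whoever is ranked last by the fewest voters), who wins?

Proposal D

Last-place votes: Proposal A 11, Proposal B 14, Proposal C 2, Proposal D 0, Proposal E 7.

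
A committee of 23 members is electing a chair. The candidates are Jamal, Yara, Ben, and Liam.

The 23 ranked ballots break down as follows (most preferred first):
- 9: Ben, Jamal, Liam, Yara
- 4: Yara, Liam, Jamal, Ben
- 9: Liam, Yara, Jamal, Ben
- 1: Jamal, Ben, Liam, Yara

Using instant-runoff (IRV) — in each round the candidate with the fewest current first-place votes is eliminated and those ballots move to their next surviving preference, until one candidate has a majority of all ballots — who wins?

Liam

Round 1: Jamal 1, Yara 4, Ben 9, Liam 9. Jamal eliminated.
Round 2: Yara 4, Ben 10, Liam 9. Yara eliminated.
Round 3: Ben 10, Liam 13. Liam has a majority (≥12).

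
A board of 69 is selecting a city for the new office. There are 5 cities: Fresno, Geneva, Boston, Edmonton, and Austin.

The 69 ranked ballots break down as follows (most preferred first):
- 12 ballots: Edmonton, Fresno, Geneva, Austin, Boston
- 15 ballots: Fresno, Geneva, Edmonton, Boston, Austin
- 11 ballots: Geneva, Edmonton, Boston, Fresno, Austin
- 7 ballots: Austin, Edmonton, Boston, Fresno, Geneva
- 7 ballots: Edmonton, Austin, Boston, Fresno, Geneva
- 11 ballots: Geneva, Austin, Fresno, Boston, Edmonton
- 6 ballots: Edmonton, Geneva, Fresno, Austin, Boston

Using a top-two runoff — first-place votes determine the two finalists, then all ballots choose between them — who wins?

Geneva

Round 1 first-place votes: Fresno 15, Geneva 22, Boston 0, Edmonton 25, Austin 7. Edmonton and Geneva advance.
Runoff: Edmonton is ranked above Geneva on 32 ballots, Geneva above Edmonton on 37.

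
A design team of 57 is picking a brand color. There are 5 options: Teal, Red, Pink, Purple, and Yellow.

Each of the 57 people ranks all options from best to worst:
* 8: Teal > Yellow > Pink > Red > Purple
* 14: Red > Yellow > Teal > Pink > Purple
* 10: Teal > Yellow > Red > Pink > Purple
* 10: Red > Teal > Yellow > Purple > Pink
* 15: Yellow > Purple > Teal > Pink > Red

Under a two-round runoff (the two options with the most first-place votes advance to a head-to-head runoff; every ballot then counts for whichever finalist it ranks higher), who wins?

Round 1 first-place votes: Teal 18, Red 24, Pink 0, Purple 0, Yellow 15. Red and Teal advance.
Runoff: Red is ranked above Teal on 24 ballots, Teal above Red on 33.

Teal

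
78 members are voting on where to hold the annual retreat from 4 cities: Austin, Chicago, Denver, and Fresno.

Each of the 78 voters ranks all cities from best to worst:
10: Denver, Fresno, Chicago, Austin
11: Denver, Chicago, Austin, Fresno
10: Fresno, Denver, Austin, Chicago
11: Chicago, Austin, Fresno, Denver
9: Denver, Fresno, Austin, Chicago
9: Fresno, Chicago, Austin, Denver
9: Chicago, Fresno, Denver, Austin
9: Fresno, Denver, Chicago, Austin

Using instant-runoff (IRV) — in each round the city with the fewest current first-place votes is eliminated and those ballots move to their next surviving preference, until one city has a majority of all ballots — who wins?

Round 1: Austin 0, Chicago 20, Denver 30, Fresno 28. Austin eliminated.
Round 2: Chicago 20, Denver 30, Fresno 28. Chicago eliminated.
Round 3: Denver 30, Fresno 48. Fresno has a majority (≥40).

Fresno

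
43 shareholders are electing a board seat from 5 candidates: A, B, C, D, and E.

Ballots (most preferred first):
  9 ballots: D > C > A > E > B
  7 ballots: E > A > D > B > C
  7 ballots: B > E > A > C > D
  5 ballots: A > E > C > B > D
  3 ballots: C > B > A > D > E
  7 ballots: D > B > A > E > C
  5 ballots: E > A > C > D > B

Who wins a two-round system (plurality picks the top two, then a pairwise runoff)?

E

Round 1 first-place votes: A 5, B 7, C 3, D 16, E 12. D and E advance.
Runoff: D is ranked above E on 19 ballots, E above D on 24.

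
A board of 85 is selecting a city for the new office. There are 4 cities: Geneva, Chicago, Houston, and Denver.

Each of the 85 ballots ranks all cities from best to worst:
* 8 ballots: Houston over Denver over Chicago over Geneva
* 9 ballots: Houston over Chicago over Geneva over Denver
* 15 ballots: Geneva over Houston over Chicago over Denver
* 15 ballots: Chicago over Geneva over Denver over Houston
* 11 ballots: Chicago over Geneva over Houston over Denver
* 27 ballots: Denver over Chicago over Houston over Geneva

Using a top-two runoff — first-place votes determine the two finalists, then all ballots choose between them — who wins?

Round 1 first-place votes: Geneva 15, Chicago 26, Houston 17, Denver 27. Denver and Chicago advance.
Runoff: Denver is ranked above Chicago on 35 ballots, Chicago above Denver on 50.

Chicago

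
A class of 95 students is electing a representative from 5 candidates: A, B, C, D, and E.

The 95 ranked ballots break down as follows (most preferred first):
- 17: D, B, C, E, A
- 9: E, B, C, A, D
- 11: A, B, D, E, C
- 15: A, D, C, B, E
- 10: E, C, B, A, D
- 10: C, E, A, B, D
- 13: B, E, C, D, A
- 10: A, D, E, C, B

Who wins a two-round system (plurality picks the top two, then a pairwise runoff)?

E

Round 1 first-place votes: A 36, B 13, C 10, D 17, E 19. A and E advance.
Runoff: A is ranked above E on 36 ballots, E above A on 59.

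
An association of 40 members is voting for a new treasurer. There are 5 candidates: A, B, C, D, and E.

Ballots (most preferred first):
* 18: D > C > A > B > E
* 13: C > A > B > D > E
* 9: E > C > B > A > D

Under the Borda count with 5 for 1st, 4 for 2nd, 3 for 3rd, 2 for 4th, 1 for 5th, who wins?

C

A: 18×3 + 13×4 + 9×2 = 124
B: 18×2 + 13×3 + 9×3 = 102
C: 18×4 + 13×5 + 9×4 = 173
D: 18×5 + 13×2 + 9×1 = 125
E: 18×1 + 13×1 + 9×5 = 76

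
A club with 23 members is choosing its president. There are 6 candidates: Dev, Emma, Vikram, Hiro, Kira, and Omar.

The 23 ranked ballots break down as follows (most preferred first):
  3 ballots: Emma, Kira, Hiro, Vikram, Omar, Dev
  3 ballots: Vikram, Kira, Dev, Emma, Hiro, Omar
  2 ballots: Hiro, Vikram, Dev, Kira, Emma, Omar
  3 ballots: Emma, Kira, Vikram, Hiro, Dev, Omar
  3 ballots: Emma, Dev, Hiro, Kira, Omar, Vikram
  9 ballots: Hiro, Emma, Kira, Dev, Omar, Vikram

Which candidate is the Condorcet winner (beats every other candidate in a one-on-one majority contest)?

Emma vs Dev: 18–5
Emma vs Vikram: 18–5
Emma vs Hiro: 12–11
Emma vs Kira: 18–5
Emma vs Omar: 23–0
Emma beats every other candidate.

Emma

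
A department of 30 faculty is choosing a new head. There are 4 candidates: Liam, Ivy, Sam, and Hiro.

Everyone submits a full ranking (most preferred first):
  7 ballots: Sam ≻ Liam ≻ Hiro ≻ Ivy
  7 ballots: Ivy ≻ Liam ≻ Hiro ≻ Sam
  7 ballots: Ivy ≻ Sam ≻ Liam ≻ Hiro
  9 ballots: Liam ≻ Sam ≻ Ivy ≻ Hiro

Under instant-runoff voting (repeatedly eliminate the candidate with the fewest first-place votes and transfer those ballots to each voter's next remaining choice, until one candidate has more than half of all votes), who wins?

Liam

Round 1: Liam 9, Ivy 14, Sam 7, Hiro 0. Hiro eliminated.
Round 2: Liam 9, Ivy 14, Sam 7. Sam eliminated.
Round 3: Liam 16, Ivy 14. Liam has a majority (≥16).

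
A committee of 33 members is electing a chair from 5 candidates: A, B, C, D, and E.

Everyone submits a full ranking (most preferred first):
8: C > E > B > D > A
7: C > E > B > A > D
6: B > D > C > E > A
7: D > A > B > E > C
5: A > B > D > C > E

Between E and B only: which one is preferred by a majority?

E is ranked above B on 15 ballots; B above E on 18.

B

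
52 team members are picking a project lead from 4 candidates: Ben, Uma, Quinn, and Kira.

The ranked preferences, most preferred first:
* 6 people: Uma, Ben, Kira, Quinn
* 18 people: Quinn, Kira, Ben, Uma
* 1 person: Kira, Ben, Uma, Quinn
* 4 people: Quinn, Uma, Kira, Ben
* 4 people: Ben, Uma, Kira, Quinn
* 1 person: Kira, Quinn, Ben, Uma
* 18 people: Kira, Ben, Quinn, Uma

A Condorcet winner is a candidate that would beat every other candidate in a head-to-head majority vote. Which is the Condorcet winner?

Kira

Kira vs Ben: 42–10
Kira vs Uma: 38–14
Kira vs Quinn: 30–22
Kira beats every other candidate.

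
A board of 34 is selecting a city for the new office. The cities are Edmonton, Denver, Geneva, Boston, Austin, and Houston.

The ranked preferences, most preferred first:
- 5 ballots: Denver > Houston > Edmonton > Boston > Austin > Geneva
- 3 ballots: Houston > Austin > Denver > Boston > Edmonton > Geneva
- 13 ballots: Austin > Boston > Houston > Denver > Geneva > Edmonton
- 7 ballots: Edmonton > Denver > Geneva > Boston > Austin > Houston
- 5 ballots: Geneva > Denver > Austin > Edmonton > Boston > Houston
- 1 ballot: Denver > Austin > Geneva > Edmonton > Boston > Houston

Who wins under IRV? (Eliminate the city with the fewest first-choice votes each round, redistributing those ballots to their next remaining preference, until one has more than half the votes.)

Round 1: Edmonton 7, Denver 6, Geneva 5, Boston 0, Austin 13, Houston 3. Boston eliminated.
Round 2: Edmonton 7, Denver 6, Geneva 5, Austin 13, Houston 3. Houston eliminated.
Round 3: Edmonton 7, Denver 6, Geneva 5, Austin 16. Geneva eliminated.
Round 4: Edmonton 7, Denver 11, Austin 16. Edmonton eliminated.
Round 5: Denver 18, Austin 16. Denver has a majority (≥18).

Denver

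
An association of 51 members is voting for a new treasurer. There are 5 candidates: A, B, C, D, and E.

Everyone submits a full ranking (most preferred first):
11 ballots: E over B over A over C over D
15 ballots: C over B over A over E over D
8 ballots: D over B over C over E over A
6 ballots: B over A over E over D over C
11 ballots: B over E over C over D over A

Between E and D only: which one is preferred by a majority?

E

E is ranked above D on 43 ballots; D above E on 8.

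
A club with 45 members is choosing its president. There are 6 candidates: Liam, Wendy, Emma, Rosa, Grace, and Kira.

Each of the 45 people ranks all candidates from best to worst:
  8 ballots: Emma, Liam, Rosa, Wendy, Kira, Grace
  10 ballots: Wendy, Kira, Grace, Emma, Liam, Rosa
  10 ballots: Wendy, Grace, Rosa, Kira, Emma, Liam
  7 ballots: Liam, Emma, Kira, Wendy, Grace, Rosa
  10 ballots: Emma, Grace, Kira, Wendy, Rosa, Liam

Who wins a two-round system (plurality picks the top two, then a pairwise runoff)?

Round 1 first-place votes: Liam 7, Wendy 20, Emma 18, Rosa 0, Grace 0, Kira 0. Wendy and Emma advance.
Runoff: Wendy is ranked above Emma on 20 ballots, Emma above Wendy on 25.

Emma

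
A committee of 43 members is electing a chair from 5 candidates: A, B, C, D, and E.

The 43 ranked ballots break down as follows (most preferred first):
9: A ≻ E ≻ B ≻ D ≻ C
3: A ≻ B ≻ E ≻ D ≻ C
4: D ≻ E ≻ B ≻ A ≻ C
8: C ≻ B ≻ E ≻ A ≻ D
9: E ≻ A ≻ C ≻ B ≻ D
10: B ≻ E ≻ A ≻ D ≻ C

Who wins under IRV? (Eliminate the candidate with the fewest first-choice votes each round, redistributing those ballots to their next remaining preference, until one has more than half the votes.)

Round 1: A 12, B 10, C 8, D 4, E 9. D eliminated.
Round 2: A 12, B 10, C 8, E 13. C eliminated.
Round 3: A 12, B 18, E 13. A eliminated.
Round 4: B 21, E 22. E has a majority (≥22).

E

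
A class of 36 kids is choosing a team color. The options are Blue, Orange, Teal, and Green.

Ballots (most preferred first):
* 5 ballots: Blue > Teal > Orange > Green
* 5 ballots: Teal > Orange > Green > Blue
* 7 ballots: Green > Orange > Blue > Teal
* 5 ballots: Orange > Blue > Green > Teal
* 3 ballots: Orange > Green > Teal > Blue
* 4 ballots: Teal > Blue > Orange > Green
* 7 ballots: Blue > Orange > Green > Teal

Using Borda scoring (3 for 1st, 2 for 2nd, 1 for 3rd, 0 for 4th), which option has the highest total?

Orange

Blue: 5×3 + 5×0 + 7×1 + 5×2 + 3×0 + 4×2 + 7×3 = 61
Orange: 5×1 + 5×2 + 7×2 + 5×3 + 3×3 + 4×1 + 7×2 = 71
Teal: 5×2 + 5×3 + 7×0 + 5×0 + 3×1 + 4×3 + 7×0 = 40
Green: 5×0 + 5×1 + 7×3 + 5×1 + 3×2 + 4×0 + 7×1 = 44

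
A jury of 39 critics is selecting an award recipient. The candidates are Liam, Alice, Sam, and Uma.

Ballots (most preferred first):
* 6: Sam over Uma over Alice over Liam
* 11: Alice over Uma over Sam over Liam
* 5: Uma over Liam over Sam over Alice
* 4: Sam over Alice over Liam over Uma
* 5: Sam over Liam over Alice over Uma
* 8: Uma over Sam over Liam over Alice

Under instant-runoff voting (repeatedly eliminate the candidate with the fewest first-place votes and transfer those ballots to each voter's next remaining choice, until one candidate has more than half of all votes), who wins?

Round 1: Liam 0, Alice 11, Sam 15, Uma 13. Liam eliminated.
Round 2: Alice 11, Sam 15, Uma 13. Alice eliminated.
Round 3: Sam 15, Uma 24. Uma has a majority (≥20).

Uma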